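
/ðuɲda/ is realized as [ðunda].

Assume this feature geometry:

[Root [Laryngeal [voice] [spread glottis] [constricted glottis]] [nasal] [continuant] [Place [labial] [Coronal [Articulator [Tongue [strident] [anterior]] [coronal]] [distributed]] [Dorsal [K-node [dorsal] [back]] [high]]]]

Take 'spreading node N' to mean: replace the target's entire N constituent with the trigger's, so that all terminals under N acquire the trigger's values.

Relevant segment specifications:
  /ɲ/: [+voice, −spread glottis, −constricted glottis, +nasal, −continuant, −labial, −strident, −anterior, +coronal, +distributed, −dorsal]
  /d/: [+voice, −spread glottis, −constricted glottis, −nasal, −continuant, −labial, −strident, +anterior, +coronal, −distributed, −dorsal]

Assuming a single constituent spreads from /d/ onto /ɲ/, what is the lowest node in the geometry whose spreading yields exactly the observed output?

Coronal

/ɲ/ and [n] differ in [anterior], [distributed]; every other specified feature is identical.
In this geometry the lowest node dominating all of them is Coronal: every daughter of Coronal dominates only a proper subset, so no lower node suffices.
Spreading Coronal from /d/ overwrites each of those terminals with /d/'s values, yielding exactly [n].
[nasal] stays as in /ɲ/ although /d/ differs there, so no node dominating it spread; among the remaining candidates Coronal is the lowest that derives the output.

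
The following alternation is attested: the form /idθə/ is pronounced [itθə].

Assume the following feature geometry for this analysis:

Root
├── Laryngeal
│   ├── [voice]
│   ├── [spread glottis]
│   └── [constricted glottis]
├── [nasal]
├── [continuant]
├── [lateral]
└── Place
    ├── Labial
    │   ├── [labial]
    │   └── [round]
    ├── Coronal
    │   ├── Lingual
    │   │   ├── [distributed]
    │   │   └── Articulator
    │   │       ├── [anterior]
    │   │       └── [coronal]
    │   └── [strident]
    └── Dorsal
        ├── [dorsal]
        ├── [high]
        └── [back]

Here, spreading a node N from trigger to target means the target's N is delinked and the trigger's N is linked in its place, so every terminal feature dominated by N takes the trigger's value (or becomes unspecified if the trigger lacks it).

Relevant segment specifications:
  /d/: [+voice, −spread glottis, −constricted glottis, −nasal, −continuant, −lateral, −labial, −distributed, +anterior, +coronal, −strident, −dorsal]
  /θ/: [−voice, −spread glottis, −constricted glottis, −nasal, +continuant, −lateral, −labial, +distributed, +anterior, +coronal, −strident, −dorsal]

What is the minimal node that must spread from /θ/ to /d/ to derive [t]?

Comparing /d/ with its surface form [t], the only feature that changes is [voice].
With a single altered terminal, the smallest constituent that could spread is that terminal — [voice].
[distributed], [continuant] stay as in /d/ although /θ/ differs there, so no node dominating them spread; among the remaining candidates [voice] is the lowest that derives the output.

[voice]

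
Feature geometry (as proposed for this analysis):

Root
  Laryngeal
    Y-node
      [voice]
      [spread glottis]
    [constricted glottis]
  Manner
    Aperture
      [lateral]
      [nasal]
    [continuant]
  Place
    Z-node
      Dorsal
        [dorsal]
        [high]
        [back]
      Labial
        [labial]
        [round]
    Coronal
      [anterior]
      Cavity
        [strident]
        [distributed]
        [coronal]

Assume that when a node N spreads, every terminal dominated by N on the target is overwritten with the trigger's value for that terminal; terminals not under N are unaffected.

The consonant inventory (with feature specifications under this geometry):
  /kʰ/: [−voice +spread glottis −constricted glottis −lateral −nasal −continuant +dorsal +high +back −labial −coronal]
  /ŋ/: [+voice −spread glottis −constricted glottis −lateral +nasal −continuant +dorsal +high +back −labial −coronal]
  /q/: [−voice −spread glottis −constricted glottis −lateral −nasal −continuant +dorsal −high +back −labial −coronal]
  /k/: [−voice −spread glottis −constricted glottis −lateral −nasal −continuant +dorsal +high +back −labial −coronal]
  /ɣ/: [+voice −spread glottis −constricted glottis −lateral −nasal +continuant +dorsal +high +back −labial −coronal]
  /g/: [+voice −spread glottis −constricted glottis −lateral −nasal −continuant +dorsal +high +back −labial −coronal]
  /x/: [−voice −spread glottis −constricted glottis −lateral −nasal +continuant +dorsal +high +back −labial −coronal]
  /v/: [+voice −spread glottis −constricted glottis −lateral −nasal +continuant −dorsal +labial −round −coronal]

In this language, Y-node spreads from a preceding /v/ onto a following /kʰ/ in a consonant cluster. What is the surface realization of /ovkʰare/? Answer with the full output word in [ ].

Y-node immediately or transitively dominates [voice], [spread glottis].
After delinking /kʰ/'s Y-node and linking /v/'s, the affected terminals become [+voice], [−spread glottis]; [constricted glottis], [lateral], [nasal], … (outside Y-node) are retained from /kʰ/.
The resulting bundle matches /g/ in the inventory; substituting it for /kʰ/ gives [ovgare].

[ovgare]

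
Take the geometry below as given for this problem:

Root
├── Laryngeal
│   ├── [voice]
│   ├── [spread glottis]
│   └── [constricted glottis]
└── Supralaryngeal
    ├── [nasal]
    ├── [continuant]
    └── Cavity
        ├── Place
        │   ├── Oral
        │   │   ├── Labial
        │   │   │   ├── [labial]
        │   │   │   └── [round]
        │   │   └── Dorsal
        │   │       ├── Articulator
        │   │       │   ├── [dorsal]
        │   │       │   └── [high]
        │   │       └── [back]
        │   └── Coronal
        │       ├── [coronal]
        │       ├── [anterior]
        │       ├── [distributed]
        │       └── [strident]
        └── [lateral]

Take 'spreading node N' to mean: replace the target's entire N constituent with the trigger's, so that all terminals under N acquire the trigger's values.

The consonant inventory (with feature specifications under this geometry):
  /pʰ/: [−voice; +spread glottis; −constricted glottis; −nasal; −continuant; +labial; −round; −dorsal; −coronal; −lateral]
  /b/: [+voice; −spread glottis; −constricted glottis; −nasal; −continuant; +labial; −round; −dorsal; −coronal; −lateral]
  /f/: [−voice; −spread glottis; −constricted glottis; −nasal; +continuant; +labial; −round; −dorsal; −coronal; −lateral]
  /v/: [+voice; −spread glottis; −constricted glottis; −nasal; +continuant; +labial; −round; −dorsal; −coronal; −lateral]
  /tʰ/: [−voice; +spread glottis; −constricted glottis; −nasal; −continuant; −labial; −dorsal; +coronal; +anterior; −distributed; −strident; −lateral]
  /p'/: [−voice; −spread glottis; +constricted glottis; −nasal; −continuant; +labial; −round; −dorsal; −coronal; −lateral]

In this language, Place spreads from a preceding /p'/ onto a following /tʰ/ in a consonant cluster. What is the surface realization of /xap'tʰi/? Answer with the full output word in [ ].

Place immediately or transitively dominates [labial], [round], [dorsal], [high], [back], [coronal], [anterior], [distributed], [strident].
After delinking /tʰ/'s Place and linking /p'/'s, the affected terminals become [+labial], [−round], [−dorsal], [−coronal]; [voice], [spread glottis], [constricted glottis], … (outside Place) are retained from /tʰ/.
This feature bundle is that of [pʰ], so /xap'tʰi/ surfaces as [xap'pʰi].

[xap'pʰi]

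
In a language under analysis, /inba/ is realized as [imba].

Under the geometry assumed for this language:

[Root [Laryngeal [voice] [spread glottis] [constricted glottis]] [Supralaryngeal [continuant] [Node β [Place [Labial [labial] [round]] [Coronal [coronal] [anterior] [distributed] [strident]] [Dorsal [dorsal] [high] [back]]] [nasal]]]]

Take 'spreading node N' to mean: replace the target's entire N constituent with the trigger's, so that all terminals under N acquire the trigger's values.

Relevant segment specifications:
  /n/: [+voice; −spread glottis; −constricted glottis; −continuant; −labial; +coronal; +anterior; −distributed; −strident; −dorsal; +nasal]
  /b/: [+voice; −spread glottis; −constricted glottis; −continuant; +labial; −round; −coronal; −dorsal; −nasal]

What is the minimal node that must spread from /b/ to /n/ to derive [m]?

Comparing /n/ with its surface form [m], the features that change are [labial], [round], [coronal], [anterior], [distributed], [strident].
These terminals are all dominated by Place, and no proper subconstituent of Place covers them all; Place is their lowest common ancestor.
Spreading Place from /b/ overwrites each of those terminals with /b/'s values, yielding exactly [m].
Had Node β or a higher node spread, [nasal] would have taken /b/'s value; it stays as in /n/, confirming the spreading constituent is exactly Place.

Place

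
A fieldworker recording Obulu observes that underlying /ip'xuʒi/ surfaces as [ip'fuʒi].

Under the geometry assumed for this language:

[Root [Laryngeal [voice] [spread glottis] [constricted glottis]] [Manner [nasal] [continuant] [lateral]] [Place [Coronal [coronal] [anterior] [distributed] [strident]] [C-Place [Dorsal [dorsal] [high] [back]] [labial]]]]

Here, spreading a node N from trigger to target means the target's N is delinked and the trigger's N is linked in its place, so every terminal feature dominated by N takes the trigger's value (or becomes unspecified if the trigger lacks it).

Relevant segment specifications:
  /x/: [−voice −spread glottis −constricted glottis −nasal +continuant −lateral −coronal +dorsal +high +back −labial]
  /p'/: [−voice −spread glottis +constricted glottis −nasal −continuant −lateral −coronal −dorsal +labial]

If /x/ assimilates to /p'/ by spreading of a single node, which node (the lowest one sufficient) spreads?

C-Place

The alternation /x/ → [f] changes [labial], [dorsal], [high], [back] and nothing else.
These terminals are all dominated by C-Place, and no proper subconstituent of C-Place covers them all; C-Place is their lowest common ancestor.
Spreading C-Place from /p'/ overwrites each of those terminals with /p'/'s values, yielding exactly [f].
[continuant], [constricted glottis] stay as in /x/ although /p'/ differs there, so no node dominating them spread; among the remaining candidates C-Place is the lowest that derives the output.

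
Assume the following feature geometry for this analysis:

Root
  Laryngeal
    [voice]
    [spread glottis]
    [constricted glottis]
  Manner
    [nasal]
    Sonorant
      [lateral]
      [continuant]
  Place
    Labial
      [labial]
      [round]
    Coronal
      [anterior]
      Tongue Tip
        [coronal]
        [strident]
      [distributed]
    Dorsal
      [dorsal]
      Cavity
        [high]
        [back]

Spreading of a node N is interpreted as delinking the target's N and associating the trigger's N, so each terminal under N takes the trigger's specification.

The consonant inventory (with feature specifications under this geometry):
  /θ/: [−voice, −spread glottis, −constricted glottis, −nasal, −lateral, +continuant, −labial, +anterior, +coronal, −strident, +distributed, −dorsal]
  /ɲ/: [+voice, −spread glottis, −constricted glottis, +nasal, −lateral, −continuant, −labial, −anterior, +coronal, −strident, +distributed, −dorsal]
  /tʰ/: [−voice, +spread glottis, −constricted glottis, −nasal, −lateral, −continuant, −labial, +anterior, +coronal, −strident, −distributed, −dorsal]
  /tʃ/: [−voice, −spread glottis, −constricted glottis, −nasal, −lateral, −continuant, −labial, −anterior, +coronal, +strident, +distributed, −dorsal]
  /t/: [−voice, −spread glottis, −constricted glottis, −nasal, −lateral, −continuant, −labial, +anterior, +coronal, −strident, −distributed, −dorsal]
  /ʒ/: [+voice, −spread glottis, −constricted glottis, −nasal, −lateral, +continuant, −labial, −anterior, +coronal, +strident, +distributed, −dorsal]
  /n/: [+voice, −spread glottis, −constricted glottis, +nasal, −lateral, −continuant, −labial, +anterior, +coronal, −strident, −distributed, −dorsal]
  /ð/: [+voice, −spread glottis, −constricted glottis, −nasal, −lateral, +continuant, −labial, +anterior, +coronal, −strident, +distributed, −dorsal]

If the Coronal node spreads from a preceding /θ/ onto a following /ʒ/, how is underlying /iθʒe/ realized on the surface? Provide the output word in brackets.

The Coronal node dominates the terminals [anterior], [coronal], [strident], [distributed].
The target acquires /θ/'s values for everything under Coronal — [+anterior], [+coronal], [−strident], [+distributed] — while keeping its own [voice], [spread glottis], [constricted glottis], ….
Among the inventory, only /ð/ has exactly this specification, giving the surface form [iθðe].

[iθðe]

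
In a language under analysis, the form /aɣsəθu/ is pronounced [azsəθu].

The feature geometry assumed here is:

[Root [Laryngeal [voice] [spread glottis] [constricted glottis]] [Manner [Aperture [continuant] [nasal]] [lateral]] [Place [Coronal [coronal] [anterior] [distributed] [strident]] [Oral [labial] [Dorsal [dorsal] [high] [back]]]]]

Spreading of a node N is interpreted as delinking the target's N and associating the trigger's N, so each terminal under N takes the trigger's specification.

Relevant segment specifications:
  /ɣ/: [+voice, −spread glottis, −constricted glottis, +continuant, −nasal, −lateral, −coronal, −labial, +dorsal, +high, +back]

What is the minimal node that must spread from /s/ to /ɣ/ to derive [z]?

/ɣ/ and [z] differ in [coronal], [anterior], [distributed], [strident], [dorsal], [high], [back]; every other specified feature is identical.
Tracing each changed feature up the tree, the paths first meet at Place; any lower node misses at least one of them.
Spreading Place from /s/ overwrites each of those terminals with /s/'s values, yielding exactly [z].
[voice] — on which /s/ differs from /ɣ/ — is unchanged, so Root cannot have spread; the constituent is no larger than Place.

Place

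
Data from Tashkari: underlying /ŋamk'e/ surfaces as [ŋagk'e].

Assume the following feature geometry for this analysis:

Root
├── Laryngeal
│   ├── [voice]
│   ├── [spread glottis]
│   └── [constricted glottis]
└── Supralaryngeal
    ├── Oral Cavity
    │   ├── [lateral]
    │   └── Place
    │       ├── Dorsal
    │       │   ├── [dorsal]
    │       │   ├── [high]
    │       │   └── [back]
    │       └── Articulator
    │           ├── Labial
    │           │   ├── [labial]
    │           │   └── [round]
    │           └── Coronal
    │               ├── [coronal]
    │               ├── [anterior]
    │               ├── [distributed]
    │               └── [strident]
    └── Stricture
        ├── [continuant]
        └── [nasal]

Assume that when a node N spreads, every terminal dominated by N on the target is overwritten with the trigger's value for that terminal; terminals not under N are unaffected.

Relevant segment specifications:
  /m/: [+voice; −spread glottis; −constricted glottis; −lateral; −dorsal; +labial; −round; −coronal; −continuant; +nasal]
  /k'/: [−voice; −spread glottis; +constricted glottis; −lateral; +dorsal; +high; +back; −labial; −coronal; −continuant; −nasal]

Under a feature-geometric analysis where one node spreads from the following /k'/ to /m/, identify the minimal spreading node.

/m/ and [g] differ in [nasal], [labial], [round], [dorsal], [high], [back]; every other specified feature is identical.
These terminals are all dominated by Supralaryngeal, and no proper subconstituent of Supralaryngeal covers them all; Supralaryngeal is their lowest common ancestor.
If Supralaryngeal spreads, every terminal under it takes /k'/'s value, producing [g] as observed.
Since [voice], [constricted glottis] are preserved even though /k'/ disagrees there, no node above Supralaryngeal spread.

Supralaryngeal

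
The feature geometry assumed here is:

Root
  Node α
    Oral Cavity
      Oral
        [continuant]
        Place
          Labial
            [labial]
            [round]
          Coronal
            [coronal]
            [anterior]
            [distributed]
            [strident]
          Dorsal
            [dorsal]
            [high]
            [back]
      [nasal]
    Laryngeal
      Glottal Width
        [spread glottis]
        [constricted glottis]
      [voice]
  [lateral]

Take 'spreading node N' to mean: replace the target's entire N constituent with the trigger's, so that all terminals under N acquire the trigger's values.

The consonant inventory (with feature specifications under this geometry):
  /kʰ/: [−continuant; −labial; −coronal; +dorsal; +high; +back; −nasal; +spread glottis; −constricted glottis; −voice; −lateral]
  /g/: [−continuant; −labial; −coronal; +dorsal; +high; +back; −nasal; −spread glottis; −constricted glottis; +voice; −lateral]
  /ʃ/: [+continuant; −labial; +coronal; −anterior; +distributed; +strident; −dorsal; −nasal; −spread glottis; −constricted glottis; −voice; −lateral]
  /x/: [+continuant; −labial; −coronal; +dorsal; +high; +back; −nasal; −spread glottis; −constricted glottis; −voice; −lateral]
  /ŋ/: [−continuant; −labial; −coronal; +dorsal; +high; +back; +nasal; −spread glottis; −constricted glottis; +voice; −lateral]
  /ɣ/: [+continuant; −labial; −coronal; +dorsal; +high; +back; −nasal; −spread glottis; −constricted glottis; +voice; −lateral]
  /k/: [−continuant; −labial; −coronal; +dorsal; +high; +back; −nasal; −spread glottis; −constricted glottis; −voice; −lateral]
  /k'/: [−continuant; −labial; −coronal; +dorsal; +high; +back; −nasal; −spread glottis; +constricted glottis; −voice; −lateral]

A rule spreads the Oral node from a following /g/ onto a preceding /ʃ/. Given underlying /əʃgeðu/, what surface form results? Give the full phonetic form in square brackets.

[əkgeðu]

Terminals under Oral in this geometry: [continuant], [labial], [round], [coronal], [anterior], [distributed], [strident], [dorsal], [high], [back].
After delinking /ʃ/'s Oral and linking /g/'s, the affected terminals become [−continuant], [−labial], [−coronal], [+dorsal], [+high], [+back]; [nasal], [spread glottis], [constricted glottis], … (outside Oral) are retained from /ʃ/.
This feature bundle is that of [k], so /əʃgeðu/ surfaces as [əkgeðu].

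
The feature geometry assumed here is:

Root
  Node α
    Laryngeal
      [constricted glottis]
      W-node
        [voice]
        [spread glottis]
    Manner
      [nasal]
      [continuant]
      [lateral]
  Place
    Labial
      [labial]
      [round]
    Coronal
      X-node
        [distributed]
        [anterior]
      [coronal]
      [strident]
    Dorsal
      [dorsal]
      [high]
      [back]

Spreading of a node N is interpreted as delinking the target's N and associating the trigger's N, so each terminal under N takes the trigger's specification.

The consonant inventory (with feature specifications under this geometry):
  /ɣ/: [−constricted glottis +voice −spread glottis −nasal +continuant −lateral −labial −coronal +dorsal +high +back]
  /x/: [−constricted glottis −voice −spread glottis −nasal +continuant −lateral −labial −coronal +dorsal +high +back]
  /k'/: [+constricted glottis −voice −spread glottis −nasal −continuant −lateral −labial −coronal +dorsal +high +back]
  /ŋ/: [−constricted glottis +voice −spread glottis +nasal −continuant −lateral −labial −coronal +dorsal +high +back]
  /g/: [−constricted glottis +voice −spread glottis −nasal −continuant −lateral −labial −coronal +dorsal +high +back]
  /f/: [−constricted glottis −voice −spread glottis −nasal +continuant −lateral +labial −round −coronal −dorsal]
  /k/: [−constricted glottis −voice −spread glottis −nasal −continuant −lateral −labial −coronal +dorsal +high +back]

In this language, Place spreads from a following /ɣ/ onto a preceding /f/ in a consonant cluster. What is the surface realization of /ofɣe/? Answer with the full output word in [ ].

[oxɣe]

The Place node dominates the terminals [labial], [round], [distributed], [anterior], [coronal], [strident], [dorsal], [high], [back].
After delinking /f/'s Place and linking /ɣ/'s, the affected terminals become [−labial], [−coronal], [+dorsal], [+high], [+back]; [constricted glottis], [voice], [spread glottis], … (outside Place) are retained from /f/.
This feature bundle is that of [x], so /ofɣe/ surfaces as [oxɣe].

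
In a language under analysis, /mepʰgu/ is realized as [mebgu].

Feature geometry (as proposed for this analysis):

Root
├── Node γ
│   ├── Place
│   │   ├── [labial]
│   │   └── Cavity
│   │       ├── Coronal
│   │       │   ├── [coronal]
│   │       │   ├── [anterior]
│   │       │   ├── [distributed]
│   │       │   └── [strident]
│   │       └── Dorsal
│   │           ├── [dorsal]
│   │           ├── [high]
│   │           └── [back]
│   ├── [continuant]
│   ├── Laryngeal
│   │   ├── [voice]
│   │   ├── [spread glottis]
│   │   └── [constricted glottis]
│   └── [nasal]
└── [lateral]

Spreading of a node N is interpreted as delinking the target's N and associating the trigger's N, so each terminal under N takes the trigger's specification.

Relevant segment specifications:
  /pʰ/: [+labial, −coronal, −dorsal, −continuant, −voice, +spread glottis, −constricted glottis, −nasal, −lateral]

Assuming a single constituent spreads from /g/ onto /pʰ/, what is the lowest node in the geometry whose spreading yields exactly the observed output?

Feature comparison: [voice], [spread glottis] differ between /pʰ/ and [b]; the remaining terminals match.
In this geometry the lowest node dominating all of them is Laryngeal: every daughter of Laryngeal dominates only a proper subset, so no lower node suffices.
If Laryngeal spreads, every terminal under it takes /g/'s value, producing [b] as observed.
Since [labial], [dorsal] are preserved even though /g/ disagrees there, no node above Laryngeal spread.

Laryngeal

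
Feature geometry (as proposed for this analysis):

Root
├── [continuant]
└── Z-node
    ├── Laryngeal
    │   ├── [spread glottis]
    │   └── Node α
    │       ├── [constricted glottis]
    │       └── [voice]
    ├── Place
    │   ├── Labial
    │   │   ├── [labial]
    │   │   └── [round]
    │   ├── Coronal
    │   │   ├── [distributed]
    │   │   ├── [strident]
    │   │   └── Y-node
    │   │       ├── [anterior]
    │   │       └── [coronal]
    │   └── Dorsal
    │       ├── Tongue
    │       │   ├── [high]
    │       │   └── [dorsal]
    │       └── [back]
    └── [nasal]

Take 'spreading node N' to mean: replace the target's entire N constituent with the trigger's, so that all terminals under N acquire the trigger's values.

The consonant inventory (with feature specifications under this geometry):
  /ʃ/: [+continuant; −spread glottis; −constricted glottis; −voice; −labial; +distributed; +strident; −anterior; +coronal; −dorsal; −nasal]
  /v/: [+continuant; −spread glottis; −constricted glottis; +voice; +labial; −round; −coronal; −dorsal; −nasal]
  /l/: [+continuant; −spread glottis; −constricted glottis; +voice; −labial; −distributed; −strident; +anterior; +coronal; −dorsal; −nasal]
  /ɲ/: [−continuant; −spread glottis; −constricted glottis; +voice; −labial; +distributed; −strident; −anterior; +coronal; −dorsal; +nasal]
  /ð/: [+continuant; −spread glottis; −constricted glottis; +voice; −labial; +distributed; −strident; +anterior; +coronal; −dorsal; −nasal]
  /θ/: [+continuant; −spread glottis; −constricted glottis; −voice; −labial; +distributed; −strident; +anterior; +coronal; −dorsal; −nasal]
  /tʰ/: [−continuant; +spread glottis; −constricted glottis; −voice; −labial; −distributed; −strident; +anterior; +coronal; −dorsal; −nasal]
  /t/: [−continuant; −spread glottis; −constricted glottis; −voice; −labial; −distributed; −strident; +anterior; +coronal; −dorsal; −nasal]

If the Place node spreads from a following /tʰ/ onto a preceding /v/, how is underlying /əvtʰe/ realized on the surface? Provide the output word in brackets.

[əltʰe]

Place immediately or transitively dominates [labial], [round], [distributed], [strident], [anterior], [coronal], [high], [dorsal], [back].
After delinking /v/'s Place and linking /tʰ/'s, the affected terminals become [−labial], [−distributed], [−strident], [+anterior], [+coronal], [−dorsal]; [continuant], [spread glottis], [constricted glottis], … (outside Place) are retained from /v/.
The resulting bundle matches /l/ in the inventory; substituting it for /v/ gives [əltʰe].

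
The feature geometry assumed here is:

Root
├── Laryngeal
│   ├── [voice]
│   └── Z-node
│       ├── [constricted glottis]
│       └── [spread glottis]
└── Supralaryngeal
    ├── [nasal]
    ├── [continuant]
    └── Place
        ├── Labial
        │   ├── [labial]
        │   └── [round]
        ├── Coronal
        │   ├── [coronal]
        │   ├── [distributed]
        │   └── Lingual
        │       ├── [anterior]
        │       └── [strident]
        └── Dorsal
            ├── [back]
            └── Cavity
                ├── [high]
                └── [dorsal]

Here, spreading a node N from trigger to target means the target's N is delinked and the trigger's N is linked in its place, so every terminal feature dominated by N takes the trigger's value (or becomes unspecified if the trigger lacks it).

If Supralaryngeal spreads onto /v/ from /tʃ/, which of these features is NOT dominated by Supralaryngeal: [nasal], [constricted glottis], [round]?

[constricted glottis]

Supralaryngeal dominates exactly [nasal], [continuant], [labial], [round], [coronal], [distributed], [anterior], [strident], [back], [high], [dorsal].
Of the listed options, [nasal], [round] are among these and would be overwritten by spreading Supralaryngeal.
[constricted glottis] is not within the Supralaryngeal subtree (it hangs from Z-node), so /v/'s [constricted glottis] value survives.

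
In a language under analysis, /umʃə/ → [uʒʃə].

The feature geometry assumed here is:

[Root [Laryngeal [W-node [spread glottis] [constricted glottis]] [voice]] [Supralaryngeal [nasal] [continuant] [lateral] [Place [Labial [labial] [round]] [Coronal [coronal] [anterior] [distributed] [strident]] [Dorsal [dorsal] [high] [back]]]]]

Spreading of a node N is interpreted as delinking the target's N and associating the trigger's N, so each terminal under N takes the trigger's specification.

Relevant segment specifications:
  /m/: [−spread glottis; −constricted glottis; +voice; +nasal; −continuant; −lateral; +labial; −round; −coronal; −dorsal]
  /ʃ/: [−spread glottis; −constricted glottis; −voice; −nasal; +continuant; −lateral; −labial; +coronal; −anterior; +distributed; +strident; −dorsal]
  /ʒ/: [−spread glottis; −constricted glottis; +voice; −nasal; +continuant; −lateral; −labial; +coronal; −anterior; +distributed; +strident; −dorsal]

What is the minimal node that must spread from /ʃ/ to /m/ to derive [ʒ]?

Feature comparison: [nasal], [continuant], [labial], [round], [coronal], [anterior], [distributed], [strident] differ between /m/ and [ʒ]; the remaining terminals match.
In this geometry the lowest node dominating all of them is Supralaryngeal: every daughter of Supralaryngeal dominates only a proper subset, so no lower node suffices.
Spreading Supralaryngeal from /ʃ/ overwrites each of those terminals with /ʃ/'s values, yielding exactly [ʒ].
Since [voice] is preserved even though /ʃ/ disagrees there, no node above Supralaryngeal spread.

Supralaryngeal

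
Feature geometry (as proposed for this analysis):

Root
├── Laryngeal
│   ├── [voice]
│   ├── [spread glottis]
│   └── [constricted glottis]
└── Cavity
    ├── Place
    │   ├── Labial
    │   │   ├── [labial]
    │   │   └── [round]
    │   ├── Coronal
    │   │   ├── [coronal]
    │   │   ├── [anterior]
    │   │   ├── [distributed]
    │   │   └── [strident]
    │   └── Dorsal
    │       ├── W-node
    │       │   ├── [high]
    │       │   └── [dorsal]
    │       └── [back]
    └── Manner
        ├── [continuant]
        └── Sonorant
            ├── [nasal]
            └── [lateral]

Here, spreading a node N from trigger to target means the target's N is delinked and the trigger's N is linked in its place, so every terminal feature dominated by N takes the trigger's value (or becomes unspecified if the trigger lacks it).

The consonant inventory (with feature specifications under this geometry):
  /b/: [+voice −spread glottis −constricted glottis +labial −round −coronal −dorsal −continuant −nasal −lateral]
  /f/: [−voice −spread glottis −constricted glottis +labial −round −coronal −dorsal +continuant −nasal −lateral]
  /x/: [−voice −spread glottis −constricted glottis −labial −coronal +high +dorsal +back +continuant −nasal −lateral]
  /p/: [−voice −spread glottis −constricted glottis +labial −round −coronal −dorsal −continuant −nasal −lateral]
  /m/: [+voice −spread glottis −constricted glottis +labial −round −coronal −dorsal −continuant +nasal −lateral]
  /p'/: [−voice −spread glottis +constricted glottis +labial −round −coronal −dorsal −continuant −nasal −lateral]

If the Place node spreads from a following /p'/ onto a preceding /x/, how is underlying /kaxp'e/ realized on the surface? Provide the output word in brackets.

[kafp'e]

Terminals under Place in this geometry: [labial], [round], [coronal], [anterior], [distributed], [strident], [high], [dorsal], [back].
The target acquires /p'/'s values for everything under Place — [+labial], [−round], [−coronal], [−dorsal] — while keeping its own [voice], [spread glottis], [constricted glottis], ….
This feature bundle is that of [f], so /kaxp'e/ surfaces as [kafp'e].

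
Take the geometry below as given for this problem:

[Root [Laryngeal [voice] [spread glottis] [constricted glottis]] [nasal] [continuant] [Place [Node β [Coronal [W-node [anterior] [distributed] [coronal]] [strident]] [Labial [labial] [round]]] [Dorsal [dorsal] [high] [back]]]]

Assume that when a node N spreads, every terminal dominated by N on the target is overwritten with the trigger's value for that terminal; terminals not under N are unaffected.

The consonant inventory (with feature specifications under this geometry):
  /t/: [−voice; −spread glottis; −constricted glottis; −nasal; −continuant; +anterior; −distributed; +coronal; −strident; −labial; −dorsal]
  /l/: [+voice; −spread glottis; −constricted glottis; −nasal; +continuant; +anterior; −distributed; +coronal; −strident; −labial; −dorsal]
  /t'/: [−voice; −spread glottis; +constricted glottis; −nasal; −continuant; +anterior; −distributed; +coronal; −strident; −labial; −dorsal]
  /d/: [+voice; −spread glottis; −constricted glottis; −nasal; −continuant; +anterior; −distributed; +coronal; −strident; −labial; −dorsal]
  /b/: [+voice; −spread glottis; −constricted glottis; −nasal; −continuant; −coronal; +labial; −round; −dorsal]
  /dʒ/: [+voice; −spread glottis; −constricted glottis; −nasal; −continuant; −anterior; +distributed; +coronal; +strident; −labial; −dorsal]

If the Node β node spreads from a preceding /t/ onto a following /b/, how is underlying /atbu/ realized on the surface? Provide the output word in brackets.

[atdu]

Terminals under Node β in this geometry: [anterior], [distributed], [coronal], [strident], [labial], [round].
After delinking /b/'s Node β and linking /t/'s, the affected terminals become [+anterior], [−distributed], [+coronal], [−strident], [−labial]; [voice], [spread glottis], [constricted glottis], … (outside Node β) are retained from /b/.
This feature bundle is that of [d], so /atbu/ surfaces as [atdu].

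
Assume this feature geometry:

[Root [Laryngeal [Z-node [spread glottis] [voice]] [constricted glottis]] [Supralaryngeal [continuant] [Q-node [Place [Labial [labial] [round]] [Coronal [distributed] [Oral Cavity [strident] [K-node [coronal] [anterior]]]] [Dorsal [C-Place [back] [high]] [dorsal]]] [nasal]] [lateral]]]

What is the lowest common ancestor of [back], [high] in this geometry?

[back] lies under C-Place (below Supralaryngeal).
[high]: Root > Supralaryngeal > Q-node > Place > Dorsal > C-Place > [high].
C-Place is the lowest common ancestor — every listed feature sits under it, and no single subconstituent of C-Place covers them all.

C-Place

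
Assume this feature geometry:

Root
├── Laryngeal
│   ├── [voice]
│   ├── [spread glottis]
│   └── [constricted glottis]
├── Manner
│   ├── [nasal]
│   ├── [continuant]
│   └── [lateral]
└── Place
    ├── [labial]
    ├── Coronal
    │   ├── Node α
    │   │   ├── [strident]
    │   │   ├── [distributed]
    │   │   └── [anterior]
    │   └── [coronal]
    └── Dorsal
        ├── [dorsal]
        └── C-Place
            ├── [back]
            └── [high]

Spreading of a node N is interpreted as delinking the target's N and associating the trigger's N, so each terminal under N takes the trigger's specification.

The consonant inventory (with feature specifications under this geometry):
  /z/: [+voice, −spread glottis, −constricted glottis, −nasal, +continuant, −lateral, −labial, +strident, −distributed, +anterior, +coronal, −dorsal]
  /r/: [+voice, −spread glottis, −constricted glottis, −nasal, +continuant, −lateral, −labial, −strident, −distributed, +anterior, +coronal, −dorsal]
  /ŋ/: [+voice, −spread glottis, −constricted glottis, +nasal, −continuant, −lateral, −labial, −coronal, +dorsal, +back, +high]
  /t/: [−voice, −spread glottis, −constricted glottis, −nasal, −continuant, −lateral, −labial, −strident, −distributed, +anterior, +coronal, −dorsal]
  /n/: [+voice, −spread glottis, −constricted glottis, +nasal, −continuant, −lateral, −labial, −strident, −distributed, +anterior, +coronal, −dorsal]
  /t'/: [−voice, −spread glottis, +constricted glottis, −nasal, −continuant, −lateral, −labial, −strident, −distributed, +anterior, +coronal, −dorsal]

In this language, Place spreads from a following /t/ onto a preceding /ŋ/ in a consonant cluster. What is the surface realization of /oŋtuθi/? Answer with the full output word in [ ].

Place immediately or transitively dominates [labial], [strident], [distributed], [anterior], [coronal], [dorsal], [back], [high].
Spreading Place from /t/ onto /ŋ/ replaces those values with /t/'s: [−labial], [−strident], [−distributed], [+anterior], [+coronal], [−dorsal]. Features outside Place ([voice], [spread glottis], [constricted glottis], …) stay as in /ŋ/.
Among the inventory, only /n/ has exactly this specification, giving the surface form [ontuθi].

[ontuθi]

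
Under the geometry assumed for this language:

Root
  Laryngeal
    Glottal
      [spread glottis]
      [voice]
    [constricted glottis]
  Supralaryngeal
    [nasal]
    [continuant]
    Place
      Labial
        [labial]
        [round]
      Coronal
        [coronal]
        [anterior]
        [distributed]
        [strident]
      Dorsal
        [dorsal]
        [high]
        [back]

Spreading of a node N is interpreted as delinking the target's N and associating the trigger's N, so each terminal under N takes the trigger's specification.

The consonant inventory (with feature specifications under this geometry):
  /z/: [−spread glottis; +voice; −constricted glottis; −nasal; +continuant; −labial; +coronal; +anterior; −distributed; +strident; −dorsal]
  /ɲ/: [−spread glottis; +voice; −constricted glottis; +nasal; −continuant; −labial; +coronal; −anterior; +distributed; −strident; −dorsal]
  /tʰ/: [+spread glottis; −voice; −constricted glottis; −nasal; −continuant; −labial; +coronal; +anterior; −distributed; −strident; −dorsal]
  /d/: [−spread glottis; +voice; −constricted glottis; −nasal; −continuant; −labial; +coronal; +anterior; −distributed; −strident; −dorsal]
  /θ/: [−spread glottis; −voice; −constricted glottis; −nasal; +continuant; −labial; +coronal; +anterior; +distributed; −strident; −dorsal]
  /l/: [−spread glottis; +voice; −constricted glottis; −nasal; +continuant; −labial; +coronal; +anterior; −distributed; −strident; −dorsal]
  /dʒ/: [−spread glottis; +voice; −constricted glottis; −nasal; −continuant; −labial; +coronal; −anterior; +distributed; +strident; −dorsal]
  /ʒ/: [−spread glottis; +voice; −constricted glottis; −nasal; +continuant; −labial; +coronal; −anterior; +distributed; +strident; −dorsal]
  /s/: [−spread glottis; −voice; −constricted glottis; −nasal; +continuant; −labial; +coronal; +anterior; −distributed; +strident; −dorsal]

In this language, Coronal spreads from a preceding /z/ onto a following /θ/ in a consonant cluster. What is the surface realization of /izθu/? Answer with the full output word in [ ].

Coronal immediately or transitively dominates [coronal], [anterior], [distributed], [strident].
The target acquires /z/'s values for everything under Coronal — [+coronal], [+anterior], [−distributed], [+strident] — while keeping its own [spread glottis], [voice], [constricted glottis], ….
Among the inventory, only /s/ has exactly this specification, giving the surface form [izsu].

[izsu]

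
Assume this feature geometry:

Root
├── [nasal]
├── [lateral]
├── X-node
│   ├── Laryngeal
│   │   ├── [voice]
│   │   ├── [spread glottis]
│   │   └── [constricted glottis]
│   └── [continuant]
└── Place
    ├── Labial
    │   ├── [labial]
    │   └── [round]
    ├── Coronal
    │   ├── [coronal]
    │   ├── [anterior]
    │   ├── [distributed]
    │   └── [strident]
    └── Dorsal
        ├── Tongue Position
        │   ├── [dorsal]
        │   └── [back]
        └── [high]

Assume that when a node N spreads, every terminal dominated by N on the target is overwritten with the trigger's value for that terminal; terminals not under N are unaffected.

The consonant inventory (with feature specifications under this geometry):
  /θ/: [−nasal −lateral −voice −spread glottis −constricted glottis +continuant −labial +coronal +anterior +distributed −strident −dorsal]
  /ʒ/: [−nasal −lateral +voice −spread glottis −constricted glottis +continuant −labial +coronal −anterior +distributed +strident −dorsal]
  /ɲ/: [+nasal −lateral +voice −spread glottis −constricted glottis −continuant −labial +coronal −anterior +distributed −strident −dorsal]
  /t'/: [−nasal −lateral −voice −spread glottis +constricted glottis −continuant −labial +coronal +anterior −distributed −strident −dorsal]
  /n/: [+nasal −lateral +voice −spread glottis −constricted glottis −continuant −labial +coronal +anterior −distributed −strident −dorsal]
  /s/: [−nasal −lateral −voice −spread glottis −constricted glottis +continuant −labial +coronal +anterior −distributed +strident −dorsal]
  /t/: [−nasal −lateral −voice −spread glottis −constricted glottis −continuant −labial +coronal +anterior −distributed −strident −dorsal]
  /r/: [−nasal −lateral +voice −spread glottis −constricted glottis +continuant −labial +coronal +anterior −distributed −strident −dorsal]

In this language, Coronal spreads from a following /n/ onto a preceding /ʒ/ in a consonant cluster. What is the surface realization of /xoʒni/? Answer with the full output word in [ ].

The Coronal node dominates the terminals [coronal], [anterior], [distributed], [strident].
The target acquires /n/'s values for everything under Coronal — [+coronal], [+anterior], [−distributed], [−strident] — while keeping its own [nasal], [lateral], [voice], ….
The resulting bundle matches /r/ in the inventory; substituting it for /ʒ/ gives [xorni].

[xorni]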